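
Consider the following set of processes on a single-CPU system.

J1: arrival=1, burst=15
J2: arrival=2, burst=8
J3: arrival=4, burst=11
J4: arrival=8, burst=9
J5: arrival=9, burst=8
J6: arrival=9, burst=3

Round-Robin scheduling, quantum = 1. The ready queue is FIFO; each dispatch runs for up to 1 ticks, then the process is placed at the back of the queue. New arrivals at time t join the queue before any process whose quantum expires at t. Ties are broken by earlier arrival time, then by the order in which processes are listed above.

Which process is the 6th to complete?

Gantt: | idle 0-1 | J1 1-2 | J2 2-3 | J1 3-4 | J2 4-5 | J3 5-6 | J1 6-7 | J2 7-8 | J3 8-9 | J1 9-10 | J4 10-11 | J2 11-12 | J5 12-13 | J6 13-14 | J3 14-15 | J1 15-16 | J4 16-17 | J2 17-18 | J5 18-19 | J6 19-20 | J3 20-21 | J1 21-22 | J4 22-23 | J2 23-24 | J5 24-25 | J6 25-26 | J3 26-27 | J1 27-28 | J4 28-29 | J2 29-30 | J5 30-31 | J3 31-32 | J1 32-33 | J4 33-34 | J2 34-35 | J5 35-36 | J3 36-37 | J1 37-38 | J4 38-39 | J5 39-40 | J3 40-41 | J1 41-42 | J4 42-43 | J5 43-44 | J3 44-45 | J1 45-46 | J4 46-47 | J5 47-48 | J3 48-49 | J1 49-50 | J4 50-51 | J3 51-52 | J1 52-55 |
Completion: J1=55  J2=35  J3=52  J4=51  J5=48  J6=26
Turnaround (C−A): J1=54  J2=33  J3=48  J4=43  J5=39  J6=17
Finish order: J6 → J2 → J5 → J4 → J3 → J1

J1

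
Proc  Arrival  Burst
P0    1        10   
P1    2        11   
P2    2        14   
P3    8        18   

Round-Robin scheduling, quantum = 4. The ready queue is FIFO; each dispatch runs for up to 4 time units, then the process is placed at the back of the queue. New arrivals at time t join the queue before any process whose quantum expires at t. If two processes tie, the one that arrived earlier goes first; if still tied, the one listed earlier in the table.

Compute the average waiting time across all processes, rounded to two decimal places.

26.25

Gantt: | idle 0-1 | P0 1-5 | P1 5-9 | P2 9-13 | P0 13-17 | P3 17-21 | P1 21-25 | P2 25-29 | P0 29-31 | P3 31-35 | P1 35-38 | P2 38-42 | P3 42-46 | P2 46-48 | P3 48-54 |
Completion: P0=31  P1=38  P2=48  P3=54
Turnaround (C−A): P0=30  P1=36  P2=46  P3=46
Waiting times: P0=20, P1=25, P2=32, P3=28
Average waiting = (20+25+32+28) / 4 = 105/4 = 26.25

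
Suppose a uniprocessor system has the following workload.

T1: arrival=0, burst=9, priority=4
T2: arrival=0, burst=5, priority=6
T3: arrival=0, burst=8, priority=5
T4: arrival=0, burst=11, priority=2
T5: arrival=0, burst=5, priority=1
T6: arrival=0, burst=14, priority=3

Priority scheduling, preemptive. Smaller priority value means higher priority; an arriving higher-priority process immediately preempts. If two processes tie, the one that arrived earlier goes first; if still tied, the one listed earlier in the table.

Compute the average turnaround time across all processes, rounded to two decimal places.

31.50

Timeline: | T5 0-5 | T4 5-16 | T6 16-30 | T1 30-39 | T3 39-47 | T2 47-52 |
Completion: T1=39  T2=52  T3=47  T4=16  T5=5  T6=30
Turnaround times: T1=39, T2=52, T3=47, T4=16, T5=5, T6=30
Average turnaround = (39+52+47+16+5+30) / 6 = 189/6 = 31.50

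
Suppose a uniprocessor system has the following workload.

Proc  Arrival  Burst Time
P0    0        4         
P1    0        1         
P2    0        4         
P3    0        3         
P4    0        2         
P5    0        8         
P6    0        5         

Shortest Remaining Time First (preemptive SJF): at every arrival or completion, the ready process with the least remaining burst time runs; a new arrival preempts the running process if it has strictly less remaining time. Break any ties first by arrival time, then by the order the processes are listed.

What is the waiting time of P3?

3

Schedule: | P1 0-1 | P4 1-3 | P3 3-6 | P0 6-10 | P2 10-14 | P6 14-19 | P5 19-27 |
Completion: P0=10  P1=1  P2=14  P3=6  P4=3  P5=27  P6=19
Waiting(P3) = turnaround − burst = 6 − 3 = 3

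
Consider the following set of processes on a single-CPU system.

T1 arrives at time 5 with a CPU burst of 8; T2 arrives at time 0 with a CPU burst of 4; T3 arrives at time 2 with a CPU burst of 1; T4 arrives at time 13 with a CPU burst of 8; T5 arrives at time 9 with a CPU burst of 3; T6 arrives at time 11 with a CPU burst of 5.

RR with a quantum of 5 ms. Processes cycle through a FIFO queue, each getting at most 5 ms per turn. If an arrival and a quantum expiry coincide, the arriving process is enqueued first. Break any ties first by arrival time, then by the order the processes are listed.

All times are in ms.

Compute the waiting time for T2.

Timeline: | T2 0-4 | T3 4-5 | T1 5-10 | T5 10-13 | T1 13-16 | T6 16-21 | T4 21-29 |
Completion: T1=16  T2=4  T3=5  T4=29  T5=13  T6=21
Waiting(T2) = turnaround − burst = 4 − 4 = 0

0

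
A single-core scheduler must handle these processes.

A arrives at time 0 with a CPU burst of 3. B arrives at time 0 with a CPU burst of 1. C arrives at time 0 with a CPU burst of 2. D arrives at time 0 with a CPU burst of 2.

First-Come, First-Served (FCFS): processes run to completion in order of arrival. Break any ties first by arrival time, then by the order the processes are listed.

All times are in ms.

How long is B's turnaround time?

4

Schedule: | A 0-3 | B 3-4 | C 4-6 | D 6-8 |
Completion: A=3  B=4  C=6  D=8
Turnaround (C−A): A=3  B=4  C=6  D=8
Turnaround(B) = completion − arrival = 4 − 0 = 4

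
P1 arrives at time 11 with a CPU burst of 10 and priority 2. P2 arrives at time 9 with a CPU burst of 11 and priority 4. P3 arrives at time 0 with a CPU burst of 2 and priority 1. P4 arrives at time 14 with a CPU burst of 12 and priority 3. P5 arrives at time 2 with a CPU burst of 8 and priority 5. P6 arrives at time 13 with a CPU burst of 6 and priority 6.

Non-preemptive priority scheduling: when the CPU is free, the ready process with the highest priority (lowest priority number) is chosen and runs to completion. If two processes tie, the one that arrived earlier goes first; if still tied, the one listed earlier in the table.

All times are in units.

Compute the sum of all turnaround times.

107

Timeline: | P3 0-2 | P5 2-10 | P2 10-21 | P1 21-31 | P4 31-43 | P6 43-49 |
Completion: P1=31  P2=21  P3=2  P4=43  P5=10  P6=49
Turnaround = completion − arrival: P1=20, P2=12, P3=2, P4=29, P5=8, P6=36
Total turnaround = 20 + 12 + 2 + 29 + 8 + 36 = 107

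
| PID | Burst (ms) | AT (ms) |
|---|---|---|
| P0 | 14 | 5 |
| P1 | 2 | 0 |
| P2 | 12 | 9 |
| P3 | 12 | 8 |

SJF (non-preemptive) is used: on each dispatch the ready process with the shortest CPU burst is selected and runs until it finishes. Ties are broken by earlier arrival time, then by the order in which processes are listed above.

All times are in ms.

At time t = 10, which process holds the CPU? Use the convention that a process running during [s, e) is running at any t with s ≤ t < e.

P0

Timeline: | P1 0-2 | idle 2-5 | P0 5-19 | P3 19-31 | P2 31-43 |
Completion: P0=19  P1=2  P2=43  P3=31
Turnaround (C−A): P0=14  P1=2  P2=34  P3=23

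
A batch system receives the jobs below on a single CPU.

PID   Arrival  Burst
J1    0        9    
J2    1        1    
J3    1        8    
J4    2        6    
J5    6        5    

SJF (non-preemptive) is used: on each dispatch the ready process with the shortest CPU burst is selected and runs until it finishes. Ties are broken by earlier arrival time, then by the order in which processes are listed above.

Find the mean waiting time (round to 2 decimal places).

9.00

Gantt: | J1 0-9 | J2 9-10 | J5 10-15 | J4 15-21 | J3 21-29 |
Completion: J1=9  J2=10  J3=29  J4=21  J5=15
Turnaround (C−A): J1=9  J2=9  J3=28  J4=19  J5=9
Waiting times: J1=0, J2=8, J3=20, J4=13, J5=4
Average waiting = (0+8+20+13+4) / 5 = 45/5 = 9.00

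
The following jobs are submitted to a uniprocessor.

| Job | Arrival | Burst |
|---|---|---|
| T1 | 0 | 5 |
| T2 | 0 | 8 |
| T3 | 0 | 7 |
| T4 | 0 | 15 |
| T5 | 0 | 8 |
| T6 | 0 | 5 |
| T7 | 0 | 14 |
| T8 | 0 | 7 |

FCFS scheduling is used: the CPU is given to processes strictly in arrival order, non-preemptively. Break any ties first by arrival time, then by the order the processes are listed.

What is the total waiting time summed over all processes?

226

Timeline: | T1 0-5 | T2 5-13 | T3 13-20 | T4 20-35 | T5 35-43 | T6 43-48 | T7 48-62 | T8 62-69 |
Completion: T1=5  T2=13  T3=20  T4=35  T5=43  T6=48  T7=62  T8=69
Waiting = turnaround − burst: T1=0, T2=5, T3=13, T4=20, T5=35, T6=43, T7=48, T8=62
Total waiting = 0 + 5 + 13 + 20 + 35 + 43 + 48 + 62 = 226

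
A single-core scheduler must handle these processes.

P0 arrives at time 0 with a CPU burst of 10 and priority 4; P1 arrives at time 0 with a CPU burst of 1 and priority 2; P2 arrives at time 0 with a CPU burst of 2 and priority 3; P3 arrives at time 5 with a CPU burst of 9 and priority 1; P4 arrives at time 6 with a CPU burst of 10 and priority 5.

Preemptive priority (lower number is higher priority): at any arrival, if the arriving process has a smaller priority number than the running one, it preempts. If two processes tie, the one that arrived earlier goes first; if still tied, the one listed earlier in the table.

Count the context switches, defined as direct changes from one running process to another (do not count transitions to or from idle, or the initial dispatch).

Timeline: | P1 0-1 | P2 1-3 | P0 3-5 | P3 5-14 | P0 14-22 | P4 22-32 |
Completion: P0=22  P1=1  P2=3  P3=14  P4=32
Turnaround (C−A): P0=22  P1=1  P2=3  P3=9  P4=26

5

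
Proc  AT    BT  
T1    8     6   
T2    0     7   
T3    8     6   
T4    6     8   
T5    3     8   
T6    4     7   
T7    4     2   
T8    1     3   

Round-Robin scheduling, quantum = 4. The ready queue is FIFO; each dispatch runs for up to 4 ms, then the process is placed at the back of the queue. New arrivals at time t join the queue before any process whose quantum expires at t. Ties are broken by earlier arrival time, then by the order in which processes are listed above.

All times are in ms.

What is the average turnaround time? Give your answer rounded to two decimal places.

Gantt: | T2 0-4 | T8 4-7 | T5 7-11 | T6 11-15 | T7 15-17 | T2 17-20 | T4 20-24 | T1 24-28 | T3 28-32 | T5 32-36 | T6 36-39 | T4 39-43 | T1 43-45 | T3 45-47 |
Completion: T1=45  T2=20  T3=47  T4=43  T5=36  T6=39  T7=17  T8=7
Turnaround times: T1=37, T2=20, T3=39, T4=37, T5=33, T6=35, T7=13, T8=6
Average turnaround = (37+20+39+37+33+35+13+6) / 8 = 220/8 = 27.50

27.50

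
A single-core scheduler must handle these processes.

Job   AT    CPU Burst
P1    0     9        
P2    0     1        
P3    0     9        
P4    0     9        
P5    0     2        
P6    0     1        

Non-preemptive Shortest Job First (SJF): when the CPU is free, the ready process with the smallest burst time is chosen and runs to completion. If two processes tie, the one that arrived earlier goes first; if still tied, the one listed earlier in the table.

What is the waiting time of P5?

Timeline: | P2 0-1 | P6 1-2 | P5 2-4 | P1 4-13 | P3 13-22 | P4 22-31 |
Completion: P1=13  P2=1  P3=22  P4=31  P5=4  P6=2
Turnaround (C−A): P1=13  P2=1  P3=22  P4=31  P5=4  P6=2
Waiting(P5) = turnaround − burst = 4 − 2 = 2

2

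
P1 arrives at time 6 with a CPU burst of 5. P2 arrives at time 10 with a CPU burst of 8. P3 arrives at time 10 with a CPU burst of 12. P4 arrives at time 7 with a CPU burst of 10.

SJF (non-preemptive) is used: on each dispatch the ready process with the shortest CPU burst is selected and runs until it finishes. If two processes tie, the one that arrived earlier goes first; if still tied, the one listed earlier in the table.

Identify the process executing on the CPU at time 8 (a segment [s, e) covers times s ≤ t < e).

Gantt: | idle 0-6 | P1 6-11 | P2 11-19 | P4 19-29 | P3 29-41 |
Completion: P1=11  P2=19  P3=41  P4=29
Turnaround (C−A): P1=5  P2=9  P3=31  P4=22

P1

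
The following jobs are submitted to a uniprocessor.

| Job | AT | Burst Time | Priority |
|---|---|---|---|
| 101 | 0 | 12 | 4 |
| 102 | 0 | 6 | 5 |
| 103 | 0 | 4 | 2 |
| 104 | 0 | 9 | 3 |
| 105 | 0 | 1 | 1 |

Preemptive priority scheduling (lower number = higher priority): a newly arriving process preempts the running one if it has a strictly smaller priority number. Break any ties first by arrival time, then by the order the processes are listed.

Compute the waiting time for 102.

26

Timeline: | 105 0-1 | 103 1-5 | 104 5-14 | 101 14-26 | 102 26-32 |
Completion: 101=26  102=32  103=5  104=14  105=1
Waiting(102) = turnaround − burst = 32 − 6 = 26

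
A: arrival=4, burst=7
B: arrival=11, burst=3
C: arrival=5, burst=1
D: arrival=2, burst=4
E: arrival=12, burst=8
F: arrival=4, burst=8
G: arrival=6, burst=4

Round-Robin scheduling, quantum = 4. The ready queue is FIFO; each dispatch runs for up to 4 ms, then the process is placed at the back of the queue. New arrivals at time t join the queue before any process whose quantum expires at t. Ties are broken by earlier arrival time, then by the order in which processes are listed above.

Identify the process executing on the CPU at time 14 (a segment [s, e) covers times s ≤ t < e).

Schedule: | idle 0-2 | D 2-6 | A 6-10 | F 10-14 | C 14-15 | G 15-19 | A 19-22 | B 22-25 | E 25-29 | F 29-33 | E 33-37 |
Completion: A=22  B=25  C=15  D=6  E=37  F=33  G=19

C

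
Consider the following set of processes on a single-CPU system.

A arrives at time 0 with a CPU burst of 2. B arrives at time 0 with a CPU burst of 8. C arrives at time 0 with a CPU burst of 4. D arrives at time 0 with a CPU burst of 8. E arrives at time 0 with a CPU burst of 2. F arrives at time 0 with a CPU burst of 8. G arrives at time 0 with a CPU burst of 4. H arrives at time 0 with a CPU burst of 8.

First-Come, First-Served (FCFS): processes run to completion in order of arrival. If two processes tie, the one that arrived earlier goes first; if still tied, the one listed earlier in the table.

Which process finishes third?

C

Timeline: | A 0-2 | B 2-10 | C 10-14 | D 14-22 | E 22-24 | F 24-32 | G 32-36 | H 36-44 |
Completion: A=2  B=10  C=14  D=22  E=24  F=32  G=36  H=44
Finish order: A → B → C → D → E → F → G → H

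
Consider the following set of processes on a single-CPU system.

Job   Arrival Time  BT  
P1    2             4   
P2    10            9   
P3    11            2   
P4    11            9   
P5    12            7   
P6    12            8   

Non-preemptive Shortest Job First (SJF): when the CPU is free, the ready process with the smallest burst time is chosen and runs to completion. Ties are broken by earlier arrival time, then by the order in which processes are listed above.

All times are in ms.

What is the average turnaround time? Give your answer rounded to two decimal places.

16.17

Gantt: | idle 0-2 | P1 2-6 | idle 6-10 | P2 10-19 | P3 19-21 | P5 21-28 | P6 28-36 | P4 36-45 |
Completion: P1=6  P2=19  P3=21  P4=45  P5=28  P6=36
Turnaround times: P1=4, P2=9, P3=10, P4=34, P5=16, P6=24
Average turnaround = (4+9+10+34+16+24) / 6 = 97/6 = 16.17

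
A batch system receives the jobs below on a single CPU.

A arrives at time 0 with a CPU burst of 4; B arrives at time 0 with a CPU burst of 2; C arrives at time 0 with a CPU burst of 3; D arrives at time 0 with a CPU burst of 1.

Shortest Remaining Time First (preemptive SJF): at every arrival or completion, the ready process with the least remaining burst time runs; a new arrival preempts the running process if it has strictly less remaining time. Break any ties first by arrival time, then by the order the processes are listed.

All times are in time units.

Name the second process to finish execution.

Gantt: | D 0-1 | B 1-3 | C 3-6 | A 6-10 |
Completion: A=10  B=3  C=6  D=1
Turnaround (C−A): A=10  B=3  C=6  D=1
Finish order: D → B → C → A

B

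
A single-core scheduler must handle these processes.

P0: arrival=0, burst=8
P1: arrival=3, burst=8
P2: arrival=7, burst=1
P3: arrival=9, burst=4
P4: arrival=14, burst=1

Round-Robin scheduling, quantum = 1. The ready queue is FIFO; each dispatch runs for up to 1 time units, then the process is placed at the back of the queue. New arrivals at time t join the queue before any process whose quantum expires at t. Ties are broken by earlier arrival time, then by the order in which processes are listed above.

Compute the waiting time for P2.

1

Timeline: | P0 0-3 | P1 3-4 | P0 4-5 | P1 5-6 | P0 6-7 | P1 7-8 | P2 8-9 | P0 9-10 | P1 10-11 | P3 11-12 | P0 12-13 | P1 13-14 | P3 14-15 | P0 15-16 | P4 16-17 | P1 17-18 | P3 18-19 | P1 19-20 | P3 20-21 | P1 21-22 |
Completion: P0=16  P1=22  P2=9  P3=21  P4=17
Turnaround (C−A): P0=16  P1=19  P2=2  P3=12  P4=3
Waiting(P2) = turnaround − burst = 2 − 1 = 1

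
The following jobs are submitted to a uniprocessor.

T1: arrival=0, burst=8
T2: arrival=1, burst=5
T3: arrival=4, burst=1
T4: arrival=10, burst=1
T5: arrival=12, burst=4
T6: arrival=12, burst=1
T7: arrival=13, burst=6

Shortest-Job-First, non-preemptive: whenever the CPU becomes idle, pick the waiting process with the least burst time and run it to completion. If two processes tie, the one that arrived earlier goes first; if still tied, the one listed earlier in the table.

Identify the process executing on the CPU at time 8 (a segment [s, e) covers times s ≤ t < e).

Schedule: | T1 0-8 | T3 8-9 | T2 9-14 | T4 14-15 | T6 15-16 | T5 16-20 | T7 20-26 |
Completion: T1=8  T2=14  T3=9  T4=15  T5=20  T6=16  T7=26
Turnaround (C−A): T1=8  T2=13  T3=5  T4=5  T5=8  T6=4  T7=13

T3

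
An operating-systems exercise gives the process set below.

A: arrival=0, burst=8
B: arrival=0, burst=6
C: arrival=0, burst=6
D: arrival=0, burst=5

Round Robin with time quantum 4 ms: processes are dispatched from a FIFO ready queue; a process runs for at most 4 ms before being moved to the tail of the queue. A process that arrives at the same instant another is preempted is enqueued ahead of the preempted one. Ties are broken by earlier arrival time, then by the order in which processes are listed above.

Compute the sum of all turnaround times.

91

Gantt: | A 0-4 | B 4-8 | C 8-12 | D 12-16 | A 16-20 | B 20-22 | C 22-24 | D 24-25 |
Completion: A=20  B=22  C=24  D=25
Turnaround (C−A): A=20  B=22  C=24  D=25
Turnaround = completion − arrival: A=20, B=22, C=24, D=25
Total turnaround = 20 + 22 + 24 + 25 = 91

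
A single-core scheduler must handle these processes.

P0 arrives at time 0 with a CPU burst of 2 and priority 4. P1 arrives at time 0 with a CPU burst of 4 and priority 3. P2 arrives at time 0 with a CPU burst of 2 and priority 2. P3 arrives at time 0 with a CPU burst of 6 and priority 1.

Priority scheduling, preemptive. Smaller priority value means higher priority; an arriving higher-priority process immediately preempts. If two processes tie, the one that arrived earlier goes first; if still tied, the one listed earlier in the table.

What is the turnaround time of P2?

8

Timeline: | P3 0-6 | P2 6-8 | P1 8-12 | P0 12-14 |
Completion: P0=14  P1=12  P2=8  P3=6
Turnaround (C−A): P0=14  P1=12  P2=8  P3=6
Turnaround(P2) = completion − arrival = 8 − 0 = 8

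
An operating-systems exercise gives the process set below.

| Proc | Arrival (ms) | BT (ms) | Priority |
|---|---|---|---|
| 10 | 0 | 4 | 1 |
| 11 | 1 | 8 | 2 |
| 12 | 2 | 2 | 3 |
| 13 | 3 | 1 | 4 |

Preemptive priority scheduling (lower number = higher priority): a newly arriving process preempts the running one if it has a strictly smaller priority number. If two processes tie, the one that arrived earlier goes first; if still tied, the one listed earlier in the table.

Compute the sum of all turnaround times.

39

Timeline: | 10 0-4 | 11 4-12 | 12 12-14 | 13 14-15 |
Completion: 10=4  11=12  12=14  13=15
Turnaround = completion − arrival: 10=4, 11=11, 12=12, 13=12
Total turnaround = 4 + 11 + 12 + 12 = 39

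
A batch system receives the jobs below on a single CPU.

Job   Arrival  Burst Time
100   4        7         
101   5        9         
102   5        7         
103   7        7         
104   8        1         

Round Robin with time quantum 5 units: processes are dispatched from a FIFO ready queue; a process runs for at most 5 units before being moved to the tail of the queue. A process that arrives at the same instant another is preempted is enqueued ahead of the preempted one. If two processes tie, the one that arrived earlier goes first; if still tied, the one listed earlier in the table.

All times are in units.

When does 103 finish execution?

Timeline: | idle 0-4 | 100 4-9 | 101 9-14 | 102 14-19 | 103 19-24 | 104 24-25 | 100 25-27 | 101 27-31 | 102 31-33 | 103 33-35 |
Completion: 100=27  101=31  102=33  103=35  104=25
Turnaround (C−A): 100=23  101=26  102=28  103=28  104=17

35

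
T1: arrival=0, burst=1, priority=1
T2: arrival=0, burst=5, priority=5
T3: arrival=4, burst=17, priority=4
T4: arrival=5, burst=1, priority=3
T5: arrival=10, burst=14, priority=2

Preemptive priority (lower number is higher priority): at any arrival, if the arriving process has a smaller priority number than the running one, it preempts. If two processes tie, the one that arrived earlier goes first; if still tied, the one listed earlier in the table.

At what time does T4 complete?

6

Schedule: | T1 0-1 | T2 1-4 | T3 4-5 | T4 5-6 | T3 6-10 | T5 10-24 | T3 24-36 | T2 36-38 |
Completion: T1=1  T2=38  T3=36  T4=6  T5=24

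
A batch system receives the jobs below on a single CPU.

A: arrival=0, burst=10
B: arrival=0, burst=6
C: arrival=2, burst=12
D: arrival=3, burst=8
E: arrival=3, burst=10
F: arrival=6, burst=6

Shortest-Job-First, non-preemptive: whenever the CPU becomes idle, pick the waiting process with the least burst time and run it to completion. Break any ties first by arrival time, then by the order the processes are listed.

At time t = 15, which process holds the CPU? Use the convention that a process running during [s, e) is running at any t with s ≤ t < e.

D

Gantt: | B 0-6 | F 6-12 | D 12-20 | A 20-30 | E 30-40 | C 40-52 |
Completion: A=30  B=6  C=52  D=20  E=40  F=12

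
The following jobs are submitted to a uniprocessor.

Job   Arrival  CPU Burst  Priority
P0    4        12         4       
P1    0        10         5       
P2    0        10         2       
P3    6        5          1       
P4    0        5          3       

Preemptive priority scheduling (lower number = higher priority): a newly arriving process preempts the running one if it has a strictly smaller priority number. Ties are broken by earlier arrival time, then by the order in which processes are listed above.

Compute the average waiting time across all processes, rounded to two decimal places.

13.60

Timeline: | P2 0-6 | P3 6-11 | P2 11-15 | P4 15-20 | P0 20-32 | P1 32-42 |
Completion: P0=32  P1=42  P2=15  P3=11  P4=20
Waiting times: P0=16, P1=32, P2=5, P3=0, P4=15
Average waiting = (16+32+5+0+15) / 5 = 68/5 = 13.60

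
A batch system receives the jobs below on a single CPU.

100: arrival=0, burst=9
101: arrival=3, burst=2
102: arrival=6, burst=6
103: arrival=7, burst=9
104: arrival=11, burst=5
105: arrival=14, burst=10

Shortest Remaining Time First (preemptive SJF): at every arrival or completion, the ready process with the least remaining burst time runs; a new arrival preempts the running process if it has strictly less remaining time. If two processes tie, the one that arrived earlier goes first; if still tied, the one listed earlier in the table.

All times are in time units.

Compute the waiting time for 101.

0

Schedule: | 100 0-3 | 101 3-5 | 100 5-11 | 104 11-16 | 102 16-22 | 103 22-31 | 105 31-41 |
Completion: 100=11  101=5  102=22  103=31  104=16  105=41
Waiting(101) = turnaround − burst = 2 − 2 = 0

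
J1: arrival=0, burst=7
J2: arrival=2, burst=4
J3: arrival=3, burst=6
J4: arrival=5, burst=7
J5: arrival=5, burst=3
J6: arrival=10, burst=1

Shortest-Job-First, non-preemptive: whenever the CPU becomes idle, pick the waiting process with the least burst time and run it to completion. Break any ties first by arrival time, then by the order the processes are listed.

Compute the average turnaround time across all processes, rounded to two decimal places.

11.17

Gantt: | J1 0-7 | J5 7-10 | J6 10-11 | J2 11-15 | J3 15-21 | J4 21-28 |
Completion: J1=7  J2=15  J3=21  J4=28  J5=10  J6=11
Turnaround times: J1=7, J2=13, J3=18, J4=23, J5=5, J6=1
Average turnaround = (7+13+18+23+5+1) / 6 = 67/6 = 11.17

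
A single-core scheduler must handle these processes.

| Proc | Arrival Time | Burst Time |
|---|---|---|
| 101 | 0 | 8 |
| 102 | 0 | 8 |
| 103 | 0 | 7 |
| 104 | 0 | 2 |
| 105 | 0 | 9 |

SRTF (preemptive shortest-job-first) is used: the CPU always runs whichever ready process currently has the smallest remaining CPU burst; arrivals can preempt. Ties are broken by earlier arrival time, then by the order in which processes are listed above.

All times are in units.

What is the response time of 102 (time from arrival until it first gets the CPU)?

Schedule: | 104 0-2 | 103 2-9 | 101 9-17 | 102 17-25 | 105 25-34 |
Completion: 101=17  102=25  103=9  104=2  105=34
Turnaround (C−A): 101=17  102=25  103=9  104=2  105=34
Response(102) = first start − arrival = 17 − 0 = 17

17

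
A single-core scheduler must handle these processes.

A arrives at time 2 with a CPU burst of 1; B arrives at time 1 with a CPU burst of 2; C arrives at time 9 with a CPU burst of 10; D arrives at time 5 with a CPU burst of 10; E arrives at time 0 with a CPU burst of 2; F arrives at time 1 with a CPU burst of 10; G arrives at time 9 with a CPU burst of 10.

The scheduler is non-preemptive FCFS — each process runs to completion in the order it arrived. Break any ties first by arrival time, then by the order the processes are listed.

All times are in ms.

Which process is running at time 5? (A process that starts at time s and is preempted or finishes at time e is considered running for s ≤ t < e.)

F

Timeline: | E 0-2 | B 2-4 | F 4-14 | A 14-15 | D 15-25 | C 25-35 | G 35-45 |
Completion: A=15  B=4  C=35  D=25  E=2  F=14  G=45
Turnaround (C−A): A=13  B=3  C=26  D=20  E=2  F=13  G=36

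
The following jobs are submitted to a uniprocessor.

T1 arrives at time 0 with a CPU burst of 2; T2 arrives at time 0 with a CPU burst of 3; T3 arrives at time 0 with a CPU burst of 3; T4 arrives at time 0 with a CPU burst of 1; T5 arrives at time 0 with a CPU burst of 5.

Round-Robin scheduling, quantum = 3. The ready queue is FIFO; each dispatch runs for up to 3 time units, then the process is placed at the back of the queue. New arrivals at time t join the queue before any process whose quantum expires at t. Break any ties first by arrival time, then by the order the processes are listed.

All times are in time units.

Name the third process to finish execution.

T3

Schedule: | T1 0-2 | T2 2-5 | T3 5-8 | T4 8-9 | T5 9-14 |
Completion: T1=2  T2=5  T3=8  T4=9  T5=14
Turnaround (C−A): T1=2  T2=5  T3=8  T4=9  T5=14
Finish order: T1 → T2 → T3 → T4 → T5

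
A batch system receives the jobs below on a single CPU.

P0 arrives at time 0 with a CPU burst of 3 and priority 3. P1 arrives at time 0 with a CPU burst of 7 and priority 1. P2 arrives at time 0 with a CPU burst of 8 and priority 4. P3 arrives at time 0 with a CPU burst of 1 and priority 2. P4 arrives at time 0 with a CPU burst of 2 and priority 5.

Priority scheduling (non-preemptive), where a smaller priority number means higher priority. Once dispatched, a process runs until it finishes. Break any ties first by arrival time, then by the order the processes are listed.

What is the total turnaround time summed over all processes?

66

Schedule: | P1 0-7 | P3 7-8 | P0 8-11 | P2 11-19 | P4 19-21 |
Completion: P0=11  P1=7  P2=19  P3=8  P4=21
Turnaround (C−A): P0=11  P1=7  P2=19  P3=8  P4=21
Turnaround = completion − arrival: P0=11, P1=7, P2=19, P3=8, P4=21
Total turnaround = 11 + 7 + 19 + 8 + 21 = 66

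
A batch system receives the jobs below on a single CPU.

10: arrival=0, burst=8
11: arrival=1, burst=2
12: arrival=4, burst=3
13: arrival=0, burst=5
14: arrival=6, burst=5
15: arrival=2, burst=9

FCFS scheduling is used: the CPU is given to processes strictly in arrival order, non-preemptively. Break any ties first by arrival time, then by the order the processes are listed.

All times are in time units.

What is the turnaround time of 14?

Timeline: | 10 0-8 | 13 8-13 | 11 13-15 | 15 15-24 | 12 24-27 | 14 27-32 |
Completion: 10=8  11=15  12=27  13=13  14=32  15=24
Turnaround (C−A): 10=8  11=14  12=23  13=13  14=26  15=22
Turnaround(14) = completion − arrival = 32 − 6 = 26

26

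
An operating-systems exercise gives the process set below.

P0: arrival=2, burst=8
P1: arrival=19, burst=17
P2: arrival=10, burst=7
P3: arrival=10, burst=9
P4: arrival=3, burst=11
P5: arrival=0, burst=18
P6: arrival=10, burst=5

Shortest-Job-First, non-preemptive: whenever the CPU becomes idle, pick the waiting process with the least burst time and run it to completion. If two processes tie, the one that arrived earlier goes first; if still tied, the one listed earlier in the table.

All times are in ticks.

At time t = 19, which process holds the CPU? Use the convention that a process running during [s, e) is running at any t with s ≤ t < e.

Schedule: | P5 0-18 | P6 18-23 | P2 23-30 | P0 30-38 | P3 38-47 | P4 47-58 | P1 58-75 |
Completion: P0=38  P1=75  P2=30  P3=47  P4=58  P5=18  P6=23
Turnaround (C−A): P0=36  P1=56  P2=20  P3=37  P4=55  P5=18  P6=13

P6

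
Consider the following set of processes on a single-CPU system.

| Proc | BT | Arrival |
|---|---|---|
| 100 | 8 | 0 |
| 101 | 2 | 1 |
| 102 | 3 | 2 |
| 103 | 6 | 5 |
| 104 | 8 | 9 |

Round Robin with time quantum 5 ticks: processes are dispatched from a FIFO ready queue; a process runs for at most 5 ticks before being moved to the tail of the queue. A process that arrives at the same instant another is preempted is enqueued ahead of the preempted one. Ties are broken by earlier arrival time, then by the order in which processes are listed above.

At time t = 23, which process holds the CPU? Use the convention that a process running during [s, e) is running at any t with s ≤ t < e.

103

Gantt: | 100 0-5 | 101 5-7 | 102 7-10 | 103 10-15 | 100 15-18 | 104 18-23 | 103 23-24 | 104 24-27 |
Completion: 100=18  101=7  102=10  103=24  104=27
Turnaround (C−A): 100=18  101=6  102=8  103=19  104=18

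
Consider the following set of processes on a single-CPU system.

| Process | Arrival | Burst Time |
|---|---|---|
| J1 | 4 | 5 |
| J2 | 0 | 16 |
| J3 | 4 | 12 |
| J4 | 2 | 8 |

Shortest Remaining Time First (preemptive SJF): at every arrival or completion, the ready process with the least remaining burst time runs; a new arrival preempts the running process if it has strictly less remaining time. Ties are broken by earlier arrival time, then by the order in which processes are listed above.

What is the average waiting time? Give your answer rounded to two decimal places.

10.25

Timeline: | J2 0-2 | J4 2-4 | J1 4-9 | J4 9-15 | J3 15-27 | J2 27-41 |
Completion: J1=9  J2=41  J3=27  J4=15
Turnaround (C−A): J1=5  J2=41  J3=23  J4=13
Waiting times: J1=0, J2=25, J3=11, J4=5
Average waiting = (0+25+11+5) / 4 = 41/4 = 10.25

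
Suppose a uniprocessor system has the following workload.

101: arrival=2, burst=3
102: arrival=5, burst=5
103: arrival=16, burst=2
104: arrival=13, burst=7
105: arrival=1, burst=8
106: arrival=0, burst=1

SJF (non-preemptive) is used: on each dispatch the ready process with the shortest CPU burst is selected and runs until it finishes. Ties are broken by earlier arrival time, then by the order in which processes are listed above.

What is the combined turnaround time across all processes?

47

Timeline: | 106 0-1 | 105 1-9 | 101 9-12 | 102 12-17 | 103 17-19 | 104 19-26 |
Completion: 101=12  102=17  103=19  104=26  105=9  106=1
Turnaround (C−A): 101=10  102=12  103=3  104=13  105=8  106=1
Turnaround = completion − arrival: 101=10, 102=12, 103=3, 104=13, 105=8, 106=1
Total turnaround = 10 + 12 + 3 + 13 + 8 + 1 = 47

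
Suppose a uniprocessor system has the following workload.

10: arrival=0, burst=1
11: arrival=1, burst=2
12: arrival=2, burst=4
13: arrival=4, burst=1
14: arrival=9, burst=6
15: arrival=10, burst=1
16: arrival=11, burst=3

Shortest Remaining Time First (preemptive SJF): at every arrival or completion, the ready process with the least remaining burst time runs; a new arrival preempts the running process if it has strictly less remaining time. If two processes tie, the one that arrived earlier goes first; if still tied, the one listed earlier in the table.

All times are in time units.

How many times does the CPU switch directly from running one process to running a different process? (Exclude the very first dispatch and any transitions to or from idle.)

7

Timeline: | 10 0-1 | 11 1-3 | 12 3-4 | 13 4-5 | 12 5-8 | idle 8-9 | 14 9-10 | 15 10-11 | 16 11-14 | 14 14-19 |
Completion: 10=1  11=3  12=8  13=5  14=19  15=11  16=14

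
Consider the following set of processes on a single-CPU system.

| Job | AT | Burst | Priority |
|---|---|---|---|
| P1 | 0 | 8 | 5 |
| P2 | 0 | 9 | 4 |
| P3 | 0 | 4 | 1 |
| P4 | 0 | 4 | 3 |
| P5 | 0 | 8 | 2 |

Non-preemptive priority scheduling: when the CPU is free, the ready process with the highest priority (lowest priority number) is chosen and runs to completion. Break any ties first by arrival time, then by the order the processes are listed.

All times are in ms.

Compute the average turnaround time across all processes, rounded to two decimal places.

18.00

Schedule: | P3 0-4 | P5 4-12 | P4 12-16 | P2 16-25 | P1 25-33 |
Completion: P1=33  P2=25  P3=4  P4=16  P5=12
Turnaround times: P1=33, P2=25, P3=4, P4=16, P5=12
Average turnaround = (33+25+4+16+12) / 5 = 90/5 = 18.00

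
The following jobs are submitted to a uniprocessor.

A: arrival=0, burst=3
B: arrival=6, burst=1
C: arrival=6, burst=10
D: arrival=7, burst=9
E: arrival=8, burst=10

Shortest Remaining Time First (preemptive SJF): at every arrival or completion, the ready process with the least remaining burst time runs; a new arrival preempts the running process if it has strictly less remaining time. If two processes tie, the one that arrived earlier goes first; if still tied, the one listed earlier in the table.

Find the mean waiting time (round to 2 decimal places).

Gantt: | A 0-3 | idle 3-6 | B 6-7 | D 7-16 | C 16-26 | E 26-36 |
Completion: A=3  B=7  C=26  D=16  E=36
Turnaround (C−A): A=3  B=1  C=20  D=9  E=28
Waiting times: A=0, B=0, C=10, D=0, E=18
Average waiting = (0+0+10+0+18) / 5 = 28/5 = 5.60

5.60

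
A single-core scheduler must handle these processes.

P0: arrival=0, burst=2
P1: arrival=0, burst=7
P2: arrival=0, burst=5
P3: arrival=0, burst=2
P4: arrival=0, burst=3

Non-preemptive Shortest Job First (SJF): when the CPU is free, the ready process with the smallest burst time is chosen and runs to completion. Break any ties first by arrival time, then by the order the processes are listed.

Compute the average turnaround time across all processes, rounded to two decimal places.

Timeline: | P0 0-2 | P3 2-4 | P4 4-7 | P2 7-12 | P1 12-19 |
Completion: P0=2  P1=19  P2=12  P3=4  P4=7
Turnaround times: P0=2, P1=19, P2=12, P3=4, P4=7
Average turnaround = (2+19+12+4+7) / 5 = 44/5 = 8.80

8.80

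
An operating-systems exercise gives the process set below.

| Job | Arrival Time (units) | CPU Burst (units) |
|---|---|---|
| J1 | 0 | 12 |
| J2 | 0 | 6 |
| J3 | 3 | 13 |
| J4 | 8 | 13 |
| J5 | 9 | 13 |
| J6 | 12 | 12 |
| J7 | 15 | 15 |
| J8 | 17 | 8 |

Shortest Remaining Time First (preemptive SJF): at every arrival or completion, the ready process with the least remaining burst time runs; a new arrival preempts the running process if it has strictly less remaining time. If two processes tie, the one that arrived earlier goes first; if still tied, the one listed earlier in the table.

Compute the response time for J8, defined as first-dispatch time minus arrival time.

1

Timeline: | J2 0-6 | J1 6-18 | J8 18-26 | J6 26-38 | J3 38-51 | J4 51-64 | J5 64-77 | J7 77-92 |
Completion: J1=18  J2=6  J3=51  J4=64  J5=77  J6=38  J7=92  J8=26
Turnaround (C−A): J1=18  J2=6  J3=48  J4=56  J5=68  J6=26  J7=77  J8=9
Response(J8) = first start − arrival = 18 − 17 = 1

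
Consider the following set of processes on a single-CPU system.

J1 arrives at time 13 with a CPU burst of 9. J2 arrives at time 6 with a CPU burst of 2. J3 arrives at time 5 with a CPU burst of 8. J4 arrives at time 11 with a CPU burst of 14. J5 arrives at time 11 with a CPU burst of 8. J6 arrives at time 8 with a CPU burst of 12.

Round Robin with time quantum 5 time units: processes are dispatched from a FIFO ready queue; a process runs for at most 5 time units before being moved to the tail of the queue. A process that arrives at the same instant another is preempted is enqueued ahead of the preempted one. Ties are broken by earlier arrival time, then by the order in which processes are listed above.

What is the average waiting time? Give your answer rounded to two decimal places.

22.83

Gantt: | idle 0-5 | J3 5-10 | J2 10-12 | J6 12-17 | J3 17-20 | J4 20-25 | J5 25-30 | J1 30-35 | J6 35-40 | J4 40-45 | J5 45-48 | J1 48-52 | J6 52-54 | J4 54-58 |
Completion: J1=52  J2=12  J3=20  J4=58  J5=48  J6=54
Turnaround (C−A): J1=39  J2=6  J3=15  J4=47  J5=37  J6=46
Waiting times: J1=30, J2=4, J3=7, J4=33, J5=29, J6=34
Average waiting = (30+4+7+33+29+34) / 6 = 137/6 = 22.83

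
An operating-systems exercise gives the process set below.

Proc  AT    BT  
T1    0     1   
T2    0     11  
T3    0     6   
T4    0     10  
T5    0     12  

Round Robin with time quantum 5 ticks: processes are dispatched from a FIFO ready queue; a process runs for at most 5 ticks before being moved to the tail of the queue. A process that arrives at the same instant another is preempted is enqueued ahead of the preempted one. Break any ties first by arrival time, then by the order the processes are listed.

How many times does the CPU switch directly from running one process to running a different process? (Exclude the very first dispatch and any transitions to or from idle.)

Timeline: | T1 0-1 | T2 1-6 | T3 6-11 | T4 11-16 | T5 16-21 | T2 21-26 | T3 26-27 | T4 27-32 | T5 32-37 | T2 37-38 | T5 38-40 |
Completion: T1=1  T2=38  T3=27  T4=32  T5=40
Turnaround (C−A): T1=1  T2=38  T3=27  T4=32  T5=40

10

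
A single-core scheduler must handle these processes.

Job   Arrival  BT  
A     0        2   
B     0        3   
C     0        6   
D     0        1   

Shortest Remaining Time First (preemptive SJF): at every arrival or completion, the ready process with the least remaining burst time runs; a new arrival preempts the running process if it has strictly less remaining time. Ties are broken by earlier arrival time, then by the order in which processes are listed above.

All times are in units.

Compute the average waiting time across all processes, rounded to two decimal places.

Schedule: | D 0-1 | A 1-3 | B 3-6 | C 6-12 |
Completion: A=3  B=6  C=12  D=1
Waiting times: A=1, B=3, C=6, D=0
Average waiting = (1+3+6+0) / 4 = 10/4 = 2.50

2.50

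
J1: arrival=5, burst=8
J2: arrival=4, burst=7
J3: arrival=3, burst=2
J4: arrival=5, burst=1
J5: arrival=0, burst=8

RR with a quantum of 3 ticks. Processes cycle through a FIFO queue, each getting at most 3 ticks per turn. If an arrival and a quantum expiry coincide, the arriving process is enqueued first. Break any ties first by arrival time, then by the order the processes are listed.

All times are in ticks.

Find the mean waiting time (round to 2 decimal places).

8.80

Gantt: | J5 0-3 | J3 3-5 | J5 5-8 | J2 8-11 | J1 11-14 | J4 14-15 | J5 15-17 | J2 17-20 | J1 20-23 | J2 23-24 | J1 24-26 |
Completion: J1=26  J2=24  J3=5  J4=15  J5=17
Waiting times: J1=13, J2=13, J3=0, J4=9, J5=9
Average waiting = (13+13+0+9+9) / 5 = 44/5 = 8.80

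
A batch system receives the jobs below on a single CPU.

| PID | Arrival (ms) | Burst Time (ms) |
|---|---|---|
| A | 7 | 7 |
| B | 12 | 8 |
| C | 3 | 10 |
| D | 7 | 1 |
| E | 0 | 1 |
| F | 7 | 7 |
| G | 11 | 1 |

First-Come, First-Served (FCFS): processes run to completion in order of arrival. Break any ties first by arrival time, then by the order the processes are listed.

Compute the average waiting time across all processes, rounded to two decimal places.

Schedule: | E 0-1 | idle 1-3 | C 3-13 | A 13-20 | D 20-21 | F 21-28 | G 28-29 | B 29-37 |
Completion: A=20  B=37  C=13  D=21  E=1  F=28  G=29
Waiting times: A=6, B=17, C=0, D=13, E=0, F=14, G=17
Average waiting = (6+17+0+13+0+14+17) / 7 = 67/7 = 9.57

9.57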